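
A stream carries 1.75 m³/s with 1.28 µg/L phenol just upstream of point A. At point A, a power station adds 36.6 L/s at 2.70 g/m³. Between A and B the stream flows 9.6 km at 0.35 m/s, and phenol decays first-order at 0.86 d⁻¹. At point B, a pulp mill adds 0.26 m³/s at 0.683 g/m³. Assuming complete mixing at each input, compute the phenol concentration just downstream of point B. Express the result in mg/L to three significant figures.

1.28 µg/L = 0.00128 mg/L.
36.6 L/s = 0.0366 m³/s.
After input A: C = (1.75·0.00128 + 0.0366·2.7) / 1.787 = 0.05657 mg/L.
Over the 9.6 km reach to input B (t = 2.743e+04 s = 0.3175 d), decay gives C = 0.05657·exp(−0.86·0.3175) = 0.04305 mg/L.
After input B: C = (1.787·0.04305 + 0.26·0.683) / 2.047 = 0.1244 mg/L.

0.124 mg/L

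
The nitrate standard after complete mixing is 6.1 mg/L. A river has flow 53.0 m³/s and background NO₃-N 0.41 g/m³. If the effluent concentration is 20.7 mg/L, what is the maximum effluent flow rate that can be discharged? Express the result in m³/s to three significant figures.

Mass balance at complete mixing: C_std·(Q_w + Q_r) = Q_w·C_e + Q_r·C_b.
Rearranging, Q_w = Q_r·(C_std − C_b)/(C_e − C_std) = 53.0·(6.1 − 0.41) / (20.7 − 6.1) = 20.66 m³/s.

20.7 m³/s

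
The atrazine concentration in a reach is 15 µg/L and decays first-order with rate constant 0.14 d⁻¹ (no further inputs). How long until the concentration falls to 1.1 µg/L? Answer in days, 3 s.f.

t = ln(C₀/C)/k = ln(15/1.1)/0.14 = 2.613/0.14 = 18.66 d.

18.7 d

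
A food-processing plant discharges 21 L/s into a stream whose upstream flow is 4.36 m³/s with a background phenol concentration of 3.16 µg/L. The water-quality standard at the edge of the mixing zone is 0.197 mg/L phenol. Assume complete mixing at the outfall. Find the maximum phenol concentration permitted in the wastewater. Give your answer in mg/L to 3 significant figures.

40.4 mg/L

21 L/s = 0.021 m³/s.
3.16 µg/L = 0.00316 mg/L.
Mass balance: 0.197·4.381 = 0.021·Cₑ + 4.36·0.00316.
Cₑ = (0.8631 − 0.01378) / 0.021 = 40.44 mg/L.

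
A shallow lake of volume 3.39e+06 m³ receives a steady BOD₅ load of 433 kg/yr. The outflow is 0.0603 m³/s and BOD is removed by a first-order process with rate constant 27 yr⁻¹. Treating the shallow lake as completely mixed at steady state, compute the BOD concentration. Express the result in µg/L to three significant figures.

Outflow Q = 0.0603 m³/s × 3.156e+07 s/yr = 1.903e+06 m³/yr.
Steady-state CSTR mass balance: W = Q·C + k·V·C, so C = W/(Q + kV).
Q + kV = 1.903e+06 + 27·3.39e+06 = 9.343e+07 m³/yr.
C = 433/9.343e+07 = 4.634e-06 kg/m³ = 0.004634 mg/L = 4.634 µg/L.

4.63 µg/L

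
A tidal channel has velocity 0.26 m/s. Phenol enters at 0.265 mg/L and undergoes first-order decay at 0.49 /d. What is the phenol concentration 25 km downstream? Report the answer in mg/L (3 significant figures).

0.154 mg/L

Travel time t = 25 km / 0.26 m/s = 2.5e+04/0.26 = 9.615e+04 s = 1.113 d.
First-order decay: C = 0.265·exp(−0.49·1.113) = 0.265·0.5797 = 0.1536 mg/L.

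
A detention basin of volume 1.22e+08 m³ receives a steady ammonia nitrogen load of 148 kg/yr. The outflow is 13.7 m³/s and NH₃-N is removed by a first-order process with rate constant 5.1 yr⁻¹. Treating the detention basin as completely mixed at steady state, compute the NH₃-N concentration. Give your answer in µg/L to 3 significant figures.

Outflow Q = 13.7 m³/s × 3.156e+07 s/yr = 4.323e+08 m³/yr.
Steady-state CSTR mass balance: W = Q·C + k·V·C, so C = W/(Q + kV).
Q + kV = 4.323e+08 + 5.1·1.22e+08 = 1.055e+09 m³/yr.
C = 148/1.055e+09 = 1.403e-07 kg/m³ = 0.0001403 mg/L = 0.1403 µg/L.

0.140 µg/L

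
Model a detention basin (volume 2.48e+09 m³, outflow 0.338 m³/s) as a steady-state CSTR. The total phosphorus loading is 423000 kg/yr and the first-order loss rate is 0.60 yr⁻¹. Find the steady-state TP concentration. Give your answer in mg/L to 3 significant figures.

Outflow Q = 0.338 m³/s × 3.156e+07 s/yr = 1.067e+07 m³/yr.
Steady-state CSTR mass balance: W = Q·C + k·V·C, so C = W/(Q + kV).
Q + kV = 1.067e+07 + 0.60·2.48e+09 = 1.499e+09 m³/yr.
C = 423000/1.499e+09 = 0.0002823 kg/m³ = 0.2823 mg/L.

0.282 mg/L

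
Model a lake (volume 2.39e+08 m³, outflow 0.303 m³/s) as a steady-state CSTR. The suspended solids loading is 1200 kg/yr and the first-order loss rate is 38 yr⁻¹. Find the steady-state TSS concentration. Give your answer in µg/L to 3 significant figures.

0.132 µg/L

Outflow Q = 0.303 m³/s × 3.156e+07 s/yr = 9.562e+06 m³/yr.
Steady-state CSTR mass balance: W = Q·C + k·V·C, so C = W/(Q + kV).
Q + kV = 9.562e+06 + 38·2.39e+08 = 9.092e+09 m³/yr.
C = 1200/9.092e+09 = 1.32e-07 kg/m³ = 0.000132 mg/L = 0.132 µg/L.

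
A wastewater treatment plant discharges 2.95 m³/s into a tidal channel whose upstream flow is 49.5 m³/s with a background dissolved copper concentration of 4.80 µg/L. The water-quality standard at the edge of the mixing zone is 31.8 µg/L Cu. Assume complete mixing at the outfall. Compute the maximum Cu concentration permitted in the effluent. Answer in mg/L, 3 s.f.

4.80 µg/L = 0.0048 mg/L.
31.8 µg/L = 0.0318 mg/L.
Mass balance: 0.0318·52.45 = 2.95·Cₑ + 49.5·0.0048.
Cₑ = (1.668 − 0.2376) / 2.95 = 0.4849 mg/L.

0.485 mg/L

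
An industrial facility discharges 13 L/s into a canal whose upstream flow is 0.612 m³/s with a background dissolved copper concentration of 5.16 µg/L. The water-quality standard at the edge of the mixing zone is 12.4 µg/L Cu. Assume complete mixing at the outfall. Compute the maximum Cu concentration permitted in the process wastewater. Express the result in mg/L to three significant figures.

0.353 mg/L

13 L/s = 0.013 m³/s.
5.16 µg/L = 0.00516 mg/L.
12.4 µg/L = 0.0124 mg/L.
Mass balance: 0.0124·0.625 = 0.013·Cₑ + 0.612·0.00516.
Cₑ = (0.00775 − 0.003158) / 0.013 = 0.3532 mg/L.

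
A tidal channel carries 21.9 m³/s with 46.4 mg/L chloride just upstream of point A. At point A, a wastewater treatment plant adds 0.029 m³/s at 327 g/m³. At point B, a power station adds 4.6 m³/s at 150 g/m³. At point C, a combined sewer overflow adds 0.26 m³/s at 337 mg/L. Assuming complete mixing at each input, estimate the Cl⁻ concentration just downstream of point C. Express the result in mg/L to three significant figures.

67.3 mg/L

After input A: C = (21.9·46.4 + 0.029·327) / 21.93 = 46.77 mg/L.
After input B: C = (21.93·46.77 + 4.6·150) / 26.53 = 64.67 mg/L.
After input C: C = (26.53·64.67 + 0.26·337) / 26.79 = 67.31 mg/L.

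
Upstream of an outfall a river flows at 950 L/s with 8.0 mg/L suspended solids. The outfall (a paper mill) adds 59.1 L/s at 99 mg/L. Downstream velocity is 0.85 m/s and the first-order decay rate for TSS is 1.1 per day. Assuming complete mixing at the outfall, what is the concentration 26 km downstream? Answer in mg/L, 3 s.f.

59.1 L/s = 0.0591 m³/s.
950 L/s = 0.95 m³/s.
After complete mixing, C₀ = (0.0591·99 + 0.95·8) / 1.009 = 13.33 mg/L.
Travel time t = 2.6e+04 m / 0.85 m/s = 3.059e+04 s = 0.354 d.
C = 13.33·exp(−1.1·0.354) = 13.33·0.6774 = 9.03 mg/L.

9.03 mg/L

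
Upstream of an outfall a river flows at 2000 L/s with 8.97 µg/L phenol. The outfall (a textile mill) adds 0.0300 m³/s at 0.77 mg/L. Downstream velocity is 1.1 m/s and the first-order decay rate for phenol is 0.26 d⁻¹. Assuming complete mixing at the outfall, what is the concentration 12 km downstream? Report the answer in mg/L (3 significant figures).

0.0196 mg/L

2000 L/s = 2 m³/s.
8.97 µg/L = 0.00897 mg/L.
After complete mixing, C₀ = (0.03·0.77 + 2·0.00897) / 2.03 = 0.02022 mg/L.
Travel time t = 1.2e+04 m / 1.1 m/s = 1.091e+04 s = 0.1263 d.
C = 0.02022·exp(−0.26·0.1263) = 0.02022·0.9677 = 0.01956 mg/L.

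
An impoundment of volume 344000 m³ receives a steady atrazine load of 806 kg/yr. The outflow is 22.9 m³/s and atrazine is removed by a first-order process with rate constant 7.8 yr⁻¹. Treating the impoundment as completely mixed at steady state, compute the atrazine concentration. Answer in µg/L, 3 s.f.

Outflow Q = 22.9 m³/s × 3.156e+07 s/yr = 7.227e+08 m³/yr.
Steady-state CSTR mass balance: W = Q·C + k·V·C, so C = W/(Q + kV).
Q + kV = 7.227e+08 + 7.8·344000 = 7.254e+08 m³/yr.
C = 806/7.254e+08 = 1.111e-06 kg/m³ = 0.001111 mg/L = 1.111 µg/L.

1.11 µg/L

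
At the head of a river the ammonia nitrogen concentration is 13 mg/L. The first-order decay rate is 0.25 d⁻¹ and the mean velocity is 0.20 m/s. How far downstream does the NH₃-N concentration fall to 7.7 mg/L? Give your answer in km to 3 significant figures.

From C = C₀·e^(−kt), t = ln(C₀/C)/k = ln(13/7.7)/0.25 = 0.5237/0.25 = 2.095 d.
Distance = v·t = 0.20 m/s × 1.81e+05 s = 3.62e+04 m = 36.2 km.

36.2 km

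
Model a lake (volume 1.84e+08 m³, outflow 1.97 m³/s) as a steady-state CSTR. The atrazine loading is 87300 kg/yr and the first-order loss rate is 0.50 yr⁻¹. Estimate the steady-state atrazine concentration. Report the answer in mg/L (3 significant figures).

Outflow Q = 1.97 m³/s × 3.156e+07 s/yr = 6.217e+07 m³/yr.
Steady-state CSTR mass balance: W = Q·C + k·V·C, so C = W/(Q + kV).
Q + kV = 6.217e+07 + 0.50·1.84e+08 = 1.542e+08 m³/yr.
C = 87300/1.542e+08 = 0.0005663 kg/m³ = 0.5663 mg/L.

0.566 mg/L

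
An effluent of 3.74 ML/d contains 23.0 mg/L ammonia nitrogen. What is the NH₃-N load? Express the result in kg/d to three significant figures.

3.74 ML/d = 0.04329 m³/s.
Mass flux = Q·C = 0.04329 m³/s × 23 g/m³ = 0.9956 g/s.
= 0.9956 g/s × 86.4 = 86.02 kg/d.

86.0 kg/d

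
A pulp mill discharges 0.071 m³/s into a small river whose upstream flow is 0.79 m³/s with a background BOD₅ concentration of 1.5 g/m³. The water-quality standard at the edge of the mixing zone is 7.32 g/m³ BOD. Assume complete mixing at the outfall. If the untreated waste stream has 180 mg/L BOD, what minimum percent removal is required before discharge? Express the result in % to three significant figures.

Mass balance: 7.32·0.861 = 0.071·Cₑ + 0.79·1.5.
Cₑ = (6.303 − 1.185) / 0.071 = 72.08 mg/L.
Required removal = 1 − 72.08/180 = 59.96 %.

60.0 %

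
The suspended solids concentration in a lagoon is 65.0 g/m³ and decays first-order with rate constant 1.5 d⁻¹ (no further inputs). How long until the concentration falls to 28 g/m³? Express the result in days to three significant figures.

0.561 d

t = ln(C₀/C)/k = ln(65.0/28)/1.5 = 0.8422/1.5 = 0.5615 d.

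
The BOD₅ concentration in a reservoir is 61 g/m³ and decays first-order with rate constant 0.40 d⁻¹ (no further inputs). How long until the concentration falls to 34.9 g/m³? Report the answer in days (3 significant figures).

t = ln(C₀/C)/k = ln(61/34.9)/0.40 = 0.5584/0.40 = 1.396 d.

1.40 d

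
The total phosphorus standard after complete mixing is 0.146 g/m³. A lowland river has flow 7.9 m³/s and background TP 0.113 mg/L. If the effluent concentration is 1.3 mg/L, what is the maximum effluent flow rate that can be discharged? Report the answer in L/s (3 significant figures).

Mass balance at complete mixing: C_std·(Q_w + Q_r) = Q_w·C_e + Q_r·C_b.
Rearranging, Q_w = Q_r·(C_std − C_b)/(C_e − C_std) = 7.9·(0.146 − 0.113) / (1.3 − 0.146) = 0.2259 m³/s.
= 225.9 L/s.

226 L/s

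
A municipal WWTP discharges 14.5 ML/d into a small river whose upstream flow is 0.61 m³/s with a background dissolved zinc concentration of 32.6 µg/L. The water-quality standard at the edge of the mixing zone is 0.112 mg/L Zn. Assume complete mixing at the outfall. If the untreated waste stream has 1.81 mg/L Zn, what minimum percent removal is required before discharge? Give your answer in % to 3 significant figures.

77.9 %

14.5 ML/d = 0.1678 m³/s.
32.6 µg/L = 0.0326 mg/L.
Mass balance: 0.112·0.7778 = 0.1678·Cₑ + 0.61·0.0326.
Cₑ = (0.08712 − 0.01989) / 0.1678 = 0.4006 mg/L.
Required removal = 1 − 0.4006/1.81 = 77.87 %.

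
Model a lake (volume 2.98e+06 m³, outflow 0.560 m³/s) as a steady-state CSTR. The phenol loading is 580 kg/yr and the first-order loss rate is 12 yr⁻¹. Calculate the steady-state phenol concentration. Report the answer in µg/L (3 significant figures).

Outflow Q = 0.560 m³/s × 3.156e+07 s/yr = 1.767e+07 m³/yr.
Steady-state CSTR mass balance: W = Q·C + k·V·C, so C = W/(Q + kV).
Q + kV = 1.767e+07 + 12·2.98e+06 = 5.343e+07 m³/yr.
C = 580/5.343e+07 = 1.085e-05 kg/m³ = 0.01085 mg/L = 10.85 µg/L.

10.9 µg/L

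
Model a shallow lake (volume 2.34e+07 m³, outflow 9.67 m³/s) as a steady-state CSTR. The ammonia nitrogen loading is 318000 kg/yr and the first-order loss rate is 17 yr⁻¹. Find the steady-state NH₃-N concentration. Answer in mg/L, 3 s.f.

Outflow Q = 9.67 m³/s × 3.156e+07 s/yr = 3.052e+08 m³/yr.
Steady-state CSTR mass balance: W = Q·C + k·V·C, so C = W/(Q + kV).
Q + kV = 3.052e+08 + 17·2.34e+07 = 7.03e+08 m³/yr.
C = 318000/7.03e+08 = 0.0004524 kg/m³ = 0.4524 mg/L.

0.452 mg/L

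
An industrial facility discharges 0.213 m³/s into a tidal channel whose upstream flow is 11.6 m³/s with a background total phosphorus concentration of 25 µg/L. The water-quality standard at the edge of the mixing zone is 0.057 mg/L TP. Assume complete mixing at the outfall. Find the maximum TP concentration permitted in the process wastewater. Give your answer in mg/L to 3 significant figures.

1.80 mg/L

25 µg/L = 0.025 mg/L.
Mass balance: 0.057·11.81 = 0.213·Cₑ + 11.6·0.025.
Cₑ = (0.6733 − 0.29) / 0.213 = 1.8 mg/L.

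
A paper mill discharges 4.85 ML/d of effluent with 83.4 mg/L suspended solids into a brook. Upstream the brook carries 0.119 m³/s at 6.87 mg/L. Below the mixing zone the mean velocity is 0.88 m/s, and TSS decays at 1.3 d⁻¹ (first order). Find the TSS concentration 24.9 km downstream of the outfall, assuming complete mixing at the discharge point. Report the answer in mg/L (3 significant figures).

20.5 mg/L

4.85 ML/d = 0.05613 m³/s.
After complete mixing, C₀ = (0.05613·83.4 + 0.119·6.87) / 0.1751 = 31.4 mg/L.
Travel time t = 2.49e+04 m / 0.88 m/s = 2.83e+04 s = 0.3275 d.
C = 31.4·exp(−1.3·0.3275) = 31.4·0.6533 = 20.51 mg/L.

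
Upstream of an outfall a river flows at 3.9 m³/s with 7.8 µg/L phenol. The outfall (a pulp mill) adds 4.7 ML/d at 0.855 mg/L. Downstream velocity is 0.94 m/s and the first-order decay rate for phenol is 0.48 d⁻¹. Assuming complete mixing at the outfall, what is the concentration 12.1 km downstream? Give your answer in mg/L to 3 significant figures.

4.7 ML/d = 0.0544 m³/s.
7.8 µg/L = 0.0078 mg/L.
After complete mixing, C₀ = (0.0544·0.855 + 3.9·0.0078) / 3.954 = 0.01945 mg/L.
Travel time t = 1.21e+04 m / 0.94 m/s = 1.287e+04 s = 0.149 d.
C = 0.01945·exp(−0.48·0.149) = 0.01945·0.931 = 0.01811 mg/L.

0.0181 mg/L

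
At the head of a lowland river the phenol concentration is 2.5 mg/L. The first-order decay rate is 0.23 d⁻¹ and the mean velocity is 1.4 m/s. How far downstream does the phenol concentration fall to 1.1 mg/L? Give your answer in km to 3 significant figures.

432 km

From C = C₀·e^(−kt), t = ln(C₀/C)/k = ln(2.5/1.1)/0.23 = 0.821/0.23 = 3.569 d.
Distance = v·t = 1.4 m/s × 3.084e+05 s = 4.318e+05 m = 431.8 km.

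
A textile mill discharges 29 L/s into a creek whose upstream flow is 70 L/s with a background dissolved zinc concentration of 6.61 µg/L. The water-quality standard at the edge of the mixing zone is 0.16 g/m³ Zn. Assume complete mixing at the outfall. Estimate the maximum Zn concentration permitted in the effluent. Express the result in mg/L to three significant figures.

0.530 mg/L

29 L/s = 0.029 m³/s.
70 L/s = 0.07 m³/s.
6.61 µg/L = 0.00661 mg/L.
Mass balance: 0.16·0.099 = 0.029·Cₑ + 0.07·0.00661.
Cₑ = (0.01584 − 0.0004627) / 0.029 = 0.5303 mg/L.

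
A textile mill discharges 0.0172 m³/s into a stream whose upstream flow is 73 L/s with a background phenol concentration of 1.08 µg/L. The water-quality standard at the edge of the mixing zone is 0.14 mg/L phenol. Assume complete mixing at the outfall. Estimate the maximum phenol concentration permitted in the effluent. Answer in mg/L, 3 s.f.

0.730 mg/L

73 L/s = 0.073 m³/s.
1.08 µg/L = 0.00108 mg/L.
Mass balance: 0.14·0.0902 = 0.0172·Cₑ + 0.073·0.00108.
Cₑ = (0.01263 − 7.884e-05) / 0.0172 = 0.7296 mg/L.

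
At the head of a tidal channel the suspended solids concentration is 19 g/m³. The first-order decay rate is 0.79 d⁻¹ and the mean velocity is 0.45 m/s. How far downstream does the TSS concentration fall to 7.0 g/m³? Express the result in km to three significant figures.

49.1 km

From C = C₀·e^(−kt), t = ln(C₀/C)/k = ln(19/7.0)/0.79 = 0.9985/0.79 = 1.264 d.
Distance = v·t = 0.45 m/s × 1.092e+05 s = 4.914e+04 m = 49.14 km.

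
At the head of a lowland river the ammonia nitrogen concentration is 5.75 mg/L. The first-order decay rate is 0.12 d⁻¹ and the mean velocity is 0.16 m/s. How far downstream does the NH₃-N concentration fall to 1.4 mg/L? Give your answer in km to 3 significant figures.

163 km

From C = C₀·e^(−kt), t = ln(C₀/C)/k = ln(5.75/1.4)/0.12 = 1.413/0.12 = 11.77 d.
Distance = v·t = 0.16 m/s × 1.017e+06 s = 1.627e+05 m = 162.7 km.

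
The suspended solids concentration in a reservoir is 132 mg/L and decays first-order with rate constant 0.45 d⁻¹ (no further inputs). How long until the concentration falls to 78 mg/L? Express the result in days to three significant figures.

t = ln(C₀/C)/k = ln(132/78)/0.45 = 0.5261/0.45 = 1.169 d.

1.17 d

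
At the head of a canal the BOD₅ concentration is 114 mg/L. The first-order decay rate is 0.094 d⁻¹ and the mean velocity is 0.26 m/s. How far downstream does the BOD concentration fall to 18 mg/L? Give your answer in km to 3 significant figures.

From C = C₀·e^(−kt), t = ln(C₀/C)/k = ln(114/18)/0.094 = 1.846/0.094 = 19.64 d.
Distance = v·t = 0.26 m/s × 1.697e+06 s = 4.411e+05 m = 441.1 km.

441 km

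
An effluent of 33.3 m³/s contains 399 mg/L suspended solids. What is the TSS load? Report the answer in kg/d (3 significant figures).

1.15e+06 kg/d

Mass flux = Q·C = 33.3 m³/s × 399 g/m³ = 1.329e+04 g/s.
= 1.329e+04 g/s × 86.4 = 1.148e+06 kg/d.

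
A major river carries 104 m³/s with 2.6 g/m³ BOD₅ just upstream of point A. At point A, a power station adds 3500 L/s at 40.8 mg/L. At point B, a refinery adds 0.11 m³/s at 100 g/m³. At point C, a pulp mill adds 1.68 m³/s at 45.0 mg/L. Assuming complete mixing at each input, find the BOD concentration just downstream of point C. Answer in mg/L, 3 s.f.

3500 L/s = 3.5 m³/s.
After input A: C = (104·2.6 + 3.5·40.8) / 107.5 = 3.844 mg/L.
After input B: C = (107.5·3.844 + 0.11·100) / 107.6 = 3.942 mg/L.
After input C: C = (107.6·3.942 + 1.68·45) / 109.3 = 4.573 mg/L.

4.57 mg/L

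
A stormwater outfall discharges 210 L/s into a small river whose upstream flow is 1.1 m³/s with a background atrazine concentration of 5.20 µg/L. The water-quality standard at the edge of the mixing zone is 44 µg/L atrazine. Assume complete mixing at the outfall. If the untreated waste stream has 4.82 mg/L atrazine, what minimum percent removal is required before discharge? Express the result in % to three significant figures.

210 L/s = 0.21 m³/s.
5.20 µg/L = 0.0052 mg/L.
44 µg/L = 0.044 mg/L.
Mass balance: 0.044·1.31 = 0.21·Cₑ + 1.1·0.0052.
Cₑ = (0.05764 − 0.00572) / 0.21 = 0.2472 mg/L.
Required removal = 1 − 0.2472/4.82 = 94.87 %.

94.9 %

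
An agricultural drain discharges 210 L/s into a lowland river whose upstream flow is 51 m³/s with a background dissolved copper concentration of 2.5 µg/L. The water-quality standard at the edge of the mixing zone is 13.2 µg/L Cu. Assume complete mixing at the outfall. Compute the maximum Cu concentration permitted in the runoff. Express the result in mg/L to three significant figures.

210 L/s = 0.21 m³/s.
2.5 µg/L = 0.0025 mg/L.
13.2 µg/L = 0.0132 mg/L.
Mass balance: 0.0132·51.21 = 0.21·Cₑ + 51·0.0025.
Cₑ = (0.676 − 0.1275) / 0.21 = 2.612 mg/L.

2.61 mg/L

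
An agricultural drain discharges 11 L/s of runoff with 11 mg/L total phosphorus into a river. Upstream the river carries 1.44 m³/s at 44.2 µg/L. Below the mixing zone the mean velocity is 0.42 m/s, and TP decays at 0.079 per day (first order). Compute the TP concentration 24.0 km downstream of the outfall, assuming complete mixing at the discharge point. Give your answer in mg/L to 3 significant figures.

11 L/s = 0.011 m³/s.
44.2 µg/L = 0.0442 mg/L.
After complete mixing, C₀ = (0.011·11 + 1.44·0.0442) / 1.451 = 0.1273 mg/L.
Travel time t = 2.4e+04 m / 0.42 m/s = 5.714e+04 s = 0.6614 d.
C = 0.1273·exp(−0.079·0.6614) = 0.1273·0.9491 = 0.1208 mg/L.

0.121 mg/L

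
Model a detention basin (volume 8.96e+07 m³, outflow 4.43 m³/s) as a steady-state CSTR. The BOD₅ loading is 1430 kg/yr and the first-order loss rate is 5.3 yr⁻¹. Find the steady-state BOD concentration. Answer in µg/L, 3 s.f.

2.33 µg/L

Outflow Q = 4.43 m³/s × 3.156e+07 s/yr = 1.398e+08 m³/yr.
Steady-state CSTR mass balance: W = Q·C + k·V·C, so C = W/(Q + kV).
Q + kV = 1.398e+08 + 5.3·8.96e+07 = 6.147e+08 m³/yr.
C = 1430/6.147e+08 = 2.326e-06 kg/m³ = 0.002326 mg/L = 2.326 µg/L.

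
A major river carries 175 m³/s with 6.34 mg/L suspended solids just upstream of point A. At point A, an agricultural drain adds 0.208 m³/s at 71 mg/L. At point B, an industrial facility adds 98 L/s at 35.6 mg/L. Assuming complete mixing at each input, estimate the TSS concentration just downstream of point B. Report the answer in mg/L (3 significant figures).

After input A: C = (175·6.34 + 0.208·71) / 175.2 = 6.417 mg/L.
98 L/s = 0.098 m³/s.
After input B: C = (175.2·6.417 + 0.098·35.6) / 175.3 = 6.433 mg/L.

6.43 mg/L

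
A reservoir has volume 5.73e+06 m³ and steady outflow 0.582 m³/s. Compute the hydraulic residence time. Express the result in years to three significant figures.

Q = 0.582 m³/s × 3.156e+07 s/yr = 1.837e+07 m³/yr.
Hydraulic residence time τ = V/Q = 5.73e+06/1.837e+07 = 0.312 yr.

0.312 yr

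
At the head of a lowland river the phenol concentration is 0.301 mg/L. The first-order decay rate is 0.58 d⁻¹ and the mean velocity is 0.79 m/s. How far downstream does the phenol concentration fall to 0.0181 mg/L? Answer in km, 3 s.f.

From C = C₀·e^(−kt), t = ln(C₀/C)/k = ln(0.301/0.0181)/0.58 = 2.811/0.58 = 4.847 d.
Distance = v·t = 0.79 m/s × 4.188e+05 s = 3.308e+05 m = 330.8 km.

331 km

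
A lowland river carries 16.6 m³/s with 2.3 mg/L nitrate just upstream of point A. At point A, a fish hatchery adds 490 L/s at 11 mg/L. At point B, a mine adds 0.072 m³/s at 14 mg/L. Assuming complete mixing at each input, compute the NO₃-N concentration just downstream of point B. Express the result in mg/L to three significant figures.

490 L/s = 0.49 m³/s.
After input A: C = (16.6·2.3 + 0.49·11) / 17.09 = 2.549 mg/L.
After input B: C = (17.09·2.549 + 0.072·14) / 17.16 = 2.597 mg/L.

2.60 mg/L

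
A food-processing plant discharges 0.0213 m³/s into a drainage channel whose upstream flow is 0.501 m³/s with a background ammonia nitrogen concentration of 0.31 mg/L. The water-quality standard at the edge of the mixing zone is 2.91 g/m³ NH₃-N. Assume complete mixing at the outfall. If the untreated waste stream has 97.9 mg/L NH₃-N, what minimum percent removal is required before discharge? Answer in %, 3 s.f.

Mass balance: 2.91·0.5223 = 0.0213·Cₑ + 0.501·0.31.
Cₑ = (1.52 − 0.1553) / 0.0213 = 64.06 mg/L.
Required removal = 1 − 64.06/97.9 = 34.56 %.

34.6 %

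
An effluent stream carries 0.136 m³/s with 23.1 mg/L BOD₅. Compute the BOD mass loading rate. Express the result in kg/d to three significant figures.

Mass flux = Q·C = 0.136 m³/s × 23.1 g/m³ = 3.142 g/s.
= 3.142 g/s × 86.4 = 271.4 kg/d.

271 kg/d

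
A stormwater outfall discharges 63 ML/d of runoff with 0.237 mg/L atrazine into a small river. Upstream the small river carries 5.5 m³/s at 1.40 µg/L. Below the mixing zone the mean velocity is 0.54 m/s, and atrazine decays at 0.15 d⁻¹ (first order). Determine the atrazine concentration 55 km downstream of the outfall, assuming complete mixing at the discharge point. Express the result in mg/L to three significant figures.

0.0243 mg/L

63 ML/d = 0.7292 m³/s.
1.40 µg/L = 0.0014 mg/L.
After complete mixing, C₀ = (0.7292·0.237 + 5.5·0.0014) / 6.229 = 0.02898 mg/L.
Travel time t = 5.5e+04 m / 0.54 m/s = 1.019e+05 s = 1.179 d.
C = 0.02898·exp(−0.15·1.179) = 0.02898·0.8379 = 0.02428 mg/L.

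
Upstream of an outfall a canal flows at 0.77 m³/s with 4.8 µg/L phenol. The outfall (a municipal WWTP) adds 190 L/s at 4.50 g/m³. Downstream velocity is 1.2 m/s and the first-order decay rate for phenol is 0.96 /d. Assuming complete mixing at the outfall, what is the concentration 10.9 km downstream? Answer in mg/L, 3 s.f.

190 L/s = 0.19 m³/s.
4.8 µg/L = 0.0048 mg/L.
After complete mixing, C₀ = (0.19·4.5 + 0.77·0.0048) / 0.96 = 0.8945 mg/L.
Travel time t = 1.09e+04 m / 1.2 m/s = 9083 s = 0.1051 d.
C = 0.8945·exp(−0.96·0.1051) = 0.8945·0.904 = 0.8086 mg/L.

0.809 mg/L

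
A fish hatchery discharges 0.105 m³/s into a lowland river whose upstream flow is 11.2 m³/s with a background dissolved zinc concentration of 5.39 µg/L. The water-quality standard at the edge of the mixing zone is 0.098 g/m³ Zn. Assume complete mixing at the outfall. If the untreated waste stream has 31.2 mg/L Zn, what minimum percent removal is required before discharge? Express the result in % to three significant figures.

5.39 µg/L = 0.00539 mg/L.
Mass balance: 0.098·11.3 = 0.105·Cₑ + 11.2·0.00539.
Cₑ = (1.108 − 0.06037) / 0.105 = 9.976 mg/L.
Required removal = 1 − 9.976/31.2 = 68.02 %.

68.0 %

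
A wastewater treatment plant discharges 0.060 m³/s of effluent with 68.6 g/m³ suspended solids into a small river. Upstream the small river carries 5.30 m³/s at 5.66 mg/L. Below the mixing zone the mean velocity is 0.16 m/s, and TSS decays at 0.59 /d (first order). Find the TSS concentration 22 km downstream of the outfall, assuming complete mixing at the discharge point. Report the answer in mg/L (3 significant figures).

2.49 mg/L

After complete mixing, C₀ = (0.06·68.6 + 5.3·5.66) / 5.36 = 6.365 mg/L.
Travel time t = 2.2e+04 m / 0.16 m/s = 1.375e+05 s = 1.591 d.
C = 6.365·exp(−0.59·1.591) = 6.365·0.391 = 2.489 mg/L.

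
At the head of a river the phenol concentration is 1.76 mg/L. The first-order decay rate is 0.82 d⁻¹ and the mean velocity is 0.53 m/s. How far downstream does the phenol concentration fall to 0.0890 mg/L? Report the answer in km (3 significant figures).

167 km

From C = C₀·e^(−kt), t = ln(C₀/C)/k = ln(1.76/0.0890)/0.82 = 2.984/0.82 = 3.64 d.
Distance = v·t = 0.53 m/s × 3.145e+05 s = 1.667e+05 m = 166.7 km.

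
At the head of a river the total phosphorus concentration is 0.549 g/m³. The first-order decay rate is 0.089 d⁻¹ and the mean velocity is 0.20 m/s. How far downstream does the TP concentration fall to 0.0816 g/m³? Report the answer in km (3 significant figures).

370 km

From C = C₀·e^(−kt), t = ln(C₀/C)/k = ln(0.549/0.0816)/0.089 = 1.906/0.089 = 21.42 d.
Distance = v·t = 0.20 m/s × 1.851e+06 s = 3.701e+05 m = 370.1 km.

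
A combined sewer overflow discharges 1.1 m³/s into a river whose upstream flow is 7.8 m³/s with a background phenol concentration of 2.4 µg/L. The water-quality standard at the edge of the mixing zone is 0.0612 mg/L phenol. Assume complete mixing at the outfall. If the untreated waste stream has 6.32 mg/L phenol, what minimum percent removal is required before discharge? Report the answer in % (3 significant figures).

2.4 µg/L = 0.0024 mg/L.
Mass balance: 0.0612·8.9 = 1.1·Cₑ + 7.8·0.0024.
Cₑ = (0.5447 − 0.01872) / 1.1 = 0.4781 mg/L.
Required removal = 1 − 0.4781/6.32 = 92.43 %.

92.4 %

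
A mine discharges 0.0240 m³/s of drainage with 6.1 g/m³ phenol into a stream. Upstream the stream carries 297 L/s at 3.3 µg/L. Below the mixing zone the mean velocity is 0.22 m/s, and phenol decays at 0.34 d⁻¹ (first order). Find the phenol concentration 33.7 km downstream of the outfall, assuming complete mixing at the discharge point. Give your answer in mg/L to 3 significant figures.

0.251 mg/L

297 L/s = 0.297 m³/s.
3.3 µg/L = 0.0033 mg/L.
After complete mixing, C₀ = (0.024·6.1 + 0.297·0.0033) / 0.321 = 0.4591 mg/L.
Travel time t = 3.37e+04 m / 0.22 m/s = 1.532e+05 s = 1.773 d.
C = 0.4591·exp(−0.34·1.773) = 0.4591·0.5473 = 0.2513 mg/L.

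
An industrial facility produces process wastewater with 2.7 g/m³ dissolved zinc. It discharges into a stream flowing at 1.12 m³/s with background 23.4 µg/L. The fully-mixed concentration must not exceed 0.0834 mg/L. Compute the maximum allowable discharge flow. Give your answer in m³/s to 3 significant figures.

0.0257 m³/s

23.4 µg/L = 0.0234 mg/L.
Mass balance at complete mixing: C_std·(Q_w + Q_r) = Q_w·C_e + Q_r·C_b.
Rearranging, Q_w = Q_r·(C_std − C_b)/(C_e − C_std) = 1.12·(0.0834 − 0.0234) / (2.7 − 0.0834) = 0.02568 m³/s.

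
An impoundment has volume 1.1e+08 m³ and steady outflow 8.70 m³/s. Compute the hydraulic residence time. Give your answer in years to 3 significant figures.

0.401 yr

Q = 8.70 m³/s × 3.156e+07 s/yr = 2.746e+08 m³/yr.
Hydraulic residence time τ = V/Q = 1.1e+08/2.746e+08 = 0.4007 yr.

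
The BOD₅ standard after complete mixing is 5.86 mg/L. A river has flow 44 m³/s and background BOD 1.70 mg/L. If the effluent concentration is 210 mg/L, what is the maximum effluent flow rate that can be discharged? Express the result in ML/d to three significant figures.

Mass balance at complete mixing: C_std·(Q_w + Q_r) = Q_w·C_e + Q_r·C_b.
Rearranging, Q_w = Q_r·(C_std − C_b)/(C_e − C_std) = 44·(5.86 − 1.7) / (210 − 5.86) = 0.8966 m³/s.
= 77.47 ML/d.

77.5 ML/d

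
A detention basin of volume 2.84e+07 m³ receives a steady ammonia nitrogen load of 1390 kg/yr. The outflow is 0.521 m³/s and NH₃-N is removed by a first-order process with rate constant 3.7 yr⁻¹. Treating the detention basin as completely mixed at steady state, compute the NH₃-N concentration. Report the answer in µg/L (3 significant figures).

Outflow Q = 0.521 m³/s × 3.156e+07 s/yr = 1.644e+07 m³/yr.
Steady-state CSTR mass balance: W = Q·C + k·V·C, so C = W/(Q + kV).
Q + kV = 1.644e+07 + 3.7·2.84e+07 = 1.215e+08 m³/yr.
C = 1390/1.215e+08 = 1.144e-05 kg/m³ = 0.01144 mg/L = 11.44 µg/L.

11.4 µg/L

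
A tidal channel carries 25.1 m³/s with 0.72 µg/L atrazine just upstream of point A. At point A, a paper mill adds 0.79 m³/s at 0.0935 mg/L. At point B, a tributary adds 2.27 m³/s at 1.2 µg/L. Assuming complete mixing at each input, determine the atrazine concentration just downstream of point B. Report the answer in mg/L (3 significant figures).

0.00336 mg/L

0.72 µg/L = 0.00072 mg/L.
After input A: C = (25.1·0.00072 + 0.79·0.0935) / 25.89 = 0.003551 mg/L.
1.2 µg/L = 0.0012 mg/L.
After input B: C = (25.89·0.003551 + 2.27·0.0012) / 28.16 = 0.003362 mg/L.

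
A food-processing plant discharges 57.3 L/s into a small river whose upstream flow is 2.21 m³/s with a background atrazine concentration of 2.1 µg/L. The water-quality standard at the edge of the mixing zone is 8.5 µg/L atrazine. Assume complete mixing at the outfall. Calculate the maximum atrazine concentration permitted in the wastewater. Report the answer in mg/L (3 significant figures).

57.3 L/s = 0.0573 m³/s.
2.1 µg/L = 0.0021 mg/L.
8.5 µg/L = 0.0085 mg/L.
Mass balance: 0.0085·2.267 = 0.0573·Cₑ + 2.21·0.0021.
Cₑ = (0.01927 − 0.004641) / 0.0573 = 0.2553 mg/L.

0.255 mg/L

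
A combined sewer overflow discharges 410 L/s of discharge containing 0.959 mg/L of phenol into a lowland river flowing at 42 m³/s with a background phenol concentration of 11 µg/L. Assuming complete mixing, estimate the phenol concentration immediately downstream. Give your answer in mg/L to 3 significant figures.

0.0202 mg/L

410 L/s = 0.41 m³/s.
11 µg/L = 0.011 mg/L.
Conservation of mass across the mixing zone: C = (0.41·0.959 + 42·0.011) / (0.41 + 42) = 0.8552/42.41 = 0.02016 mg/L.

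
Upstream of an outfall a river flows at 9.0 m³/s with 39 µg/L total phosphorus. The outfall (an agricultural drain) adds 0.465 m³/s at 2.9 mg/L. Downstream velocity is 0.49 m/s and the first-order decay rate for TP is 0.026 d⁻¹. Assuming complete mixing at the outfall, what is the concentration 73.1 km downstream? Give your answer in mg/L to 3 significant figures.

0.172 mg/L

39 µg/L = 0.039 mg/L.
After complete mixing, C₀ = (0.465·2.9 + 9·0.039) / 9.465 = 0.1796 mg/L.
Travel time t = 7.31e+04 m / 0.49 m/s = 1.492e+05 s = 1.727 d.
C = 0.1796·exp(−0.026·1.727) = 0.1796·0.9561 = 0.1717 mg/L.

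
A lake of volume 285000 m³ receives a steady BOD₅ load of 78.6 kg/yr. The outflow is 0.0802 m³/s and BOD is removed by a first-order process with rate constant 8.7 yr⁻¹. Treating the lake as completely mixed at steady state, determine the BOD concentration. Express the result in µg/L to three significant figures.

15.7 µg/L

Outflow Q = 0.0802 m³/s × 3.156e+07 s/yr = 2.531e+06 m³/yr.
Steady-state CSTR mass balance: W = Q·C + k·V·C, so C = W/(Q + kV).
Q + kV = 2.531e+06 + 8.7·285000 = 5.01e+06 m³/yr.
C = 78.6/5.01e+06 = 1.569e-05 kg/m³ = 0.01569 mg/L = 15.69 µg/L.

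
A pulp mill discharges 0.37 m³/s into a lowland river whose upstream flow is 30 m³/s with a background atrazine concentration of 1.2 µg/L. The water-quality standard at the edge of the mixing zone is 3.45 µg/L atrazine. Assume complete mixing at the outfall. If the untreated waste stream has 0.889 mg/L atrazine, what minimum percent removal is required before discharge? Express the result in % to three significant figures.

79.1 %

1.2 µg/L = 0.0012 mg/L.
3.45 µg/L = 0.00345 mg/L.
Mass balance: 0.00345·30.37 = 0.37·Cₑ + 30·0.0012.
Cₑ = (0.1048 − 0.036) / 0.37 = 0.1859 mg/L.
Required removal = 1 − 0.1859/0.889 = 79.09 %.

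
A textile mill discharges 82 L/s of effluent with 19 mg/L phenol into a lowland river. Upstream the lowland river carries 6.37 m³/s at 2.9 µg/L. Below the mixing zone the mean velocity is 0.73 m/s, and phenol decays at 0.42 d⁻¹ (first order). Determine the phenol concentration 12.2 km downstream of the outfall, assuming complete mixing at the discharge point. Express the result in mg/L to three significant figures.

82 L/s = 0.082 m³/s.
2.9 µg/L = 0.0029 mg/L.
After complete mixing, C₀ = (0.082·19 + 6.37·0.0029) / 6.452 = 0.2443 mg/L.
Travel time t = 1.22e+04 m / 0.73 m/s = 1.671e+04 s = 0.1934 d.
C = 0.2443·exp(−0.42·0.1934) = 0.2443·0.922 = 0.2253 mg/L.

0.225 mg/L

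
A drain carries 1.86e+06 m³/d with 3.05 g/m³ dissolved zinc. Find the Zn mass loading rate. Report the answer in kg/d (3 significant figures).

5670 kg/d

1.86e+06 m³/d = 21.53 m³/s.
Mass flux = Q·C = 21.53 m³/s × 3.05 g/m³ = 65.66 g/s.
= 65.66 g/s × 86.4 = 5673 kg/d.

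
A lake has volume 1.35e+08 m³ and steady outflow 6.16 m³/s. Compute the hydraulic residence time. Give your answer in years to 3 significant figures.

Q = 6.16 m³/s × 3.156e+07 s/yr = 1.944e+08 m³/yr.
Hydraulic residence time τ = V/Q = 1.35e+08/1.944e+08 = 0.6945 yr.

0.694 yr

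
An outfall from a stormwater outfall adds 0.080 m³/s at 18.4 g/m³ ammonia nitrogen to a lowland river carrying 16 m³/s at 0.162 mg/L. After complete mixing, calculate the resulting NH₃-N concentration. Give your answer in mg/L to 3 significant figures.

0.253 mg/L

By mass balance at complete mixing, C = (0.08·18.4 + 16·0.162) / (0.08 + 16) = 4.064/16.08 = 0.2527 mg/L.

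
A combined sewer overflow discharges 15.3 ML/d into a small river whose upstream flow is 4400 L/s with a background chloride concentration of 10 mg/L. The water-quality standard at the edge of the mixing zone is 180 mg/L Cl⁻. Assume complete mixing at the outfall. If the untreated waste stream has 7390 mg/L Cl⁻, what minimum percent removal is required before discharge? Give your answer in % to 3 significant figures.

15.3 ML/d = 0.1771 m³/s.
4400 L/s = 4.4 m³/s.
Mass balance: 180·4.577 = 0.1771·Cₑ + 4.4·10.
Cₑ = (823.9 − 44) / 0.1771 = 4404 mg/L.
Required removal = 1 − 4404/7390 = 40.41 %.

40.4 %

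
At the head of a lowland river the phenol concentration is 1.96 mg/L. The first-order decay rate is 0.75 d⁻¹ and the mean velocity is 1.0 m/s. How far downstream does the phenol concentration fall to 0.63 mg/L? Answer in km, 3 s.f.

131 km

From C = C₀·e^(−kt), t = ln(C₀/C)/k = ln(1.96/0.63)/0.75 = 1.135/0.75 = 1.513 d.
Distance = v·t = 1.0 m/s × 1.307e+05 s = 1.307e+05 m = 130.7 km.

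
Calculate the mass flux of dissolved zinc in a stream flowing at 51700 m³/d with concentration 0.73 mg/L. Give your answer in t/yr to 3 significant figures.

13.8 t/yr

51700 m³/d = 0.5984 m³/s.
Mass flux = Q·C = 0.5984 m³/s × 0.73 g/m³ = 0.4368 g/s.
= 0.4368 g/s × 31.56 = 13.78 t/yr.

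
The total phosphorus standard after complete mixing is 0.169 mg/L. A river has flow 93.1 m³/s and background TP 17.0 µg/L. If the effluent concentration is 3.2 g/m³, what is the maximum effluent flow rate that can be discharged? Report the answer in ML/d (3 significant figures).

403 ML/d

17.0 µg/L = 0.017 mg/L.
Mass balance at complete mixing: C_std·(Q_w + Q_r) = Q_w·C_e + Q_r·C_b.
Rearranging, Q_w = Q_r·(C_std − C_b)/(C_e − C_std) = 93.1·(0.169 − 0.017) / (3.2 − 0.169) = 4.669 m³/s.
= 403.4 ML/d.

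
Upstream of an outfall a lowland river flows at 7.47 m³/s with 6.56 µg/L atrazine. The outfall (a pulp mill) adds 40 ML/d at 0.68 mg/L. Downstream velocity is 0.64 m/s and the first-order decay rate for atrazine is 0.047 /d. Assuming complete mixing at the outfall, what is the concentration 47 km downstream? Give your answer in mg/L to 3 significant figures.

40 ML/d = 0.463 m³/s.
6.56 µg/L = 0.00656 mg/L.
After complete mixing, C₀ = (0.463·0.68 + 7.47·0.00656) / 7.933 = 0.04586 mg/L.
Travel time t = 4.7e+04 m / 0.64 m/s = 7.344e+04 s = 0.85 d.
C = 0.04586·exp(−0.047·0.85) = 0.04586·0.9608 = 0.04407 mg/L.

0.0441 mg/L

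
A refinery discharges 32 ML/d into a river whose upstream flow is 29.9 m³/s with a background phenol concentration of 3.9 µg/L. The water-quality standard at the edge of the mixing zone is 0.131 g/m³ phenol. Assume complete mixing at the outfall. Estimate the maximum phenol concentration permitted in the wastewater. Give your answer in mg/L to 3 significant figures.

32 ML/d = 0.3704 m³/s.
3.9 µg/L = 0.0039 mg/L.
Mass balance: 0.131·30.27 = 0.3704·Cₑ + 29.9·0.0039.
Cₑ = (3.965 − 0.1166) / 0.3704 = 10.39 mg/L.

10.4 mg/L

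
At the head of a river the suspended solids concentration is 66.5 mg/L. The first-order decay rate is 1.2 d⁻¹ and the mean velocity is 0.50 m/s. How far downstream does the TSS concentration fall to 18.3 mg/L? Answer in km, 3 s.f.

From C = C₀·e^(−kt), t = ln(C₀/C)/k = ln(66.5/18.3)/1.2 = 1.29/1.2 = 1.075 d.
Distance = v·t = 0.50 m/s × 9.29e+04 s = 4.645e+04 m = 46.45 km.

46.5 km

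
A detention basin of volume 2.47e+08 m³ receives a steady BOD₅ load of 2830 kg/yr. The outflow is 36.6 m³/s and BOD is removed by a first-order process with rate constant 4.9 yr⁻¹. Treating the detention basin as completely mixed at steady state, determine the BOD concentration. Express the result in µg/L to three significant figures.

1.20 µg/L

Outflow Q = 36.6 m³/s × 3.156e+07 s/yr = 1.155e+09 m³/yr.
Steady-state CSTR mass balance: W = Q·C + k·V·C, so C = W/(Q + kV).
Q + kV = 1.155e+09 + 4.9·2.47e+08 = 2.365e+09 m³/yr.
C = 2830/2.365e+09 = 1.196e-06 kg/m³ = 0.001196 mg/L = 1.196 µg/L.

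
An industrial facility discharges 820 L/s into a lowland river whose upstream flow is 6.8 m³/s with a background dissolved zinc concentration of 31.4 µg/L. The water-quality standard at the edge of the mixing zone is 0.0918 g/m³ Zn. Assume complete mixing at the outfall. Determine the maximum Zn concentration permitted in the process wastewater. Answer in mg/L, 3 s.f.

0.593 mg/L

820 L/s = 0.82 m³/s.
31.4 µg/L = 0.0314 mg/L.
Mass balance: 0.0918·7.62 = 0.82·Cₑ + 6.8·0.0314.
Cₑ = (0.6995 − 0.2135) / 0.82 = 0.5927 mg/L.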